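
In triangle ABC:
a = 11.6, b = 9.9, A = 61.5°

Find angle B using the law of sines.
a/sin(A) = b/sin(B)  ⇒  sin(B) = b·sin(A)/a = 9.9·sin(61.5°)/11.6
sin(61.5°) ≈ 0.878817
sin(B) ≈ 9.9·0.878817/11.6 ≈ 8.70029/11.6 ≈ 0.750025
B = arcsin(0.750025) ≈ 48.5925°
(Since b ≤ a we need B ≤ A, so the obtuse alternative 180° − 48.5925° ≈ 131.407° is rejected.)

B = 48.59°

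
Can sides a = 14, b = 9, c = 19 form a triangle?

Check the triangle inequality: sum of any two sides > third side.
a + b vs c: 14 + 9 = 23 > 19  ✓
a + c vs b: 14 + 19 = 33 > 9  ✓
b + c vs a: 9 + 19 = 28 > 14  ✓

Yes, triangle inequality satisfied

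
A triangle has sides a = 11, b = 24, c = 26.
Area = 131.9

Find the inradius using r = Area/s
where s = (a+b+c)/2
s = (11 + 24 + 26)/2 = 61/2 = 30.5
r = Area/s = 131.9/30.5 ≈ 4.32459

r = 4.325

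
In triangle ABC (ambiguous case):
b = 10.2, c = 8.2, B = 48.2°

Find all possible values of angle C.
b/sin(B) = c/sin(C)  ⇒  sin(C) = c·sin(B)/b = 8.2·sin(48.2°)/10.2
sin(48.2°) ≈ 0.745476
sin(C) ≈ 8.2·0.745476/10.2 ≈ 6.1129/10.2 ≈ 0.599304
Candidate 1: C₁ = arcsin(0.599304) ≈ 36.8201°  →  A = 180° − 48.2° − 36.8201° ≈ 94.9799° > 0, valid
Candidate 2: C₂ = 180° − C₁ ≈ 143.18°  →  A = 180° − 48.2° − 143.18° ≈ -11.3799° ≤ 0, not a valid triangle

C = 36.82° (one solution)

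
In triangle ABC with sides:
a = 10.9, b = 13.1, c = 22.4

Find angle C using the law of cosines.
c² = a² + b² − 2ab·cos(C)  ⇒  cos(C) = (a² + b² − c²)/(2ab)
cos(C) = (10.9² + 13.1² − 22.4²)/(2·10.9·13.1) = (118.81 + 171.61 − 501.76)/285.58 = -211.34/285.58 ≈ -0.740038
C = arccos(-0.740038) ≈ 137.735°

C = 137.7°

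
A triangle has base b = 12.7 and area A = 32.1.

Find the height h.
A = ½·b·h  ⇒  h = 2A/b = 2·32.1/12.7 = 64.2/12.7 ≈ 5.05512

h = 5.055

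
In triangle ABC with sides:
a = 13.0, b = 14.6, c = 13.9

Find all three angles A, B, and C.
Law of cosines for each angle (a² = 169, b² = 213.16, c² = 193.21):
cos(A) = (b² + c² − a²)/(2bc) = (213.16 + 193.21 − 169)/(2·14.6·13.9) = 237.37/405.88 ≈ 0.584828  ⇒  A ≈ 54.2092°
cos(B) = (a² + c² − b²)/(2ac) = (169 + 193.21 − 213.16)/(2·13.0·13.9) = 149.05/361.4 ≈ 0.412424  ⇒  B ≈ 65.6428°
cos(C) = (a² + b² − c²)/(2ab) = (169 + 213.16 − 193.21)/(2·13.0·14.6) = 188.95/379.6 ≈ 0.497761  ⇒  C ≈ 60.148°
Check: A + B + C ≈ 180°

A = 54.21°, B = 65.64°, C = 60.15°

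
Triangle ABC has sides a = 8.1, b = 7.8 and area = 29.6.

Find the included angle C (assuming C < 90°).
Area = ½·a·b·sin(C)  ⇒  sin(C) = 2·Area/(a·b) = 2·29.6/(8.1·7.8) = 59.2/63.18 ≈ 0.937005
C = arcsin(0.937005) ≈ 69.5546° (taking the acute solution since C < 90°)

C = 69.55°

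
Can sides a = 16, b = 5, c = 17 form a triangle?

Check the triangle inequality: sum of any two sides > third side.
a + b vs c: 16 + 5 = 21 > 17  ✓
a + c vs b: 16 + 17 = 33 > 5  ✓
b + c vs a: 5 + 17 = 22 > 16  ✓

Yes, triangle inequality satisfied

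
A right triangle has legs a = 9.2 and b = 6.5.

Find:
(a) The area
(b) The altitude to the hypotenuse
(a) The legs are perpendicular, so Area = ½·a·b = ½·9.2·6.5 = ½·59.8 = 29.9
(b) Hypotenuse c = √(a² + b²) = √(84.64 + 42.25) = √126.89 ≈ 11.2645
    Area = ½·c·h_c  ⇒  h_c = 2·Area/c = 59.8/11.2645 ≈ 5.30869

Area = 29.9, h_c = 5.309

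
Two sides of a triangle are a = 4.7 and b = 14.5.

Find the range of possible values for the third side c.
Triangle inequality: |a − b| < c < a + b
|a − b| = |4.7 − 14.5| = 9.8
a + b = 4.7 + 14.5 = 19.2

9.8 < c < 19.2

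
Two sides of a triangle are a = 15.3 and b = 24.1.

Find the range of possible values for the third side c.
Triangle inequality: |a − b| < c < a + b
|a − b| = |15.3 − 24.1| = 8.8
a + b = 15.3 + 24.1 = 39.4

8.8 < c < 39.4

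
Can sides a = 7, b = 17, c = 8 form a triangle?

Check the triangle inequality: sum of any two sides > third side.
a + b vs c: 7 + 17 = 24 > 8  ✓
a + c vs b: 7 + 8 = 15 ≤ 17  ✗
b + c vs a: 17 + 8 = 25 > 7  ✓

No: 7 + 8 = 15 is not > 17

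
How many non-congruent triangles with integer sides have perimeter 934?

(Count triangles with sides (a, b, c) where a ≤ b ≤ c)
Let a ≤ b ≤ c with a + b + c = 934. The only binding inequality is a + b > c, i.e. 934 − c > c, so c < 934/2; and c ≥ 934/3 since c is the largest side.
So 312 ≤ c ≤ 466. For each c, b runs from ⌈(934 − c)/2⌉ up to c (then a = 934 − b − c satisfies 1 ≤ a ≤ b automatically), giving c − ⌈(934 − c)/2⌉ + 1 choices.
Summing over c: 2 + 3 + 5 + 6 + … + 231 + 233  (155 terms, c = 312, …, 466) = 18174
Check (closed form: nearest integer to p²/48 for even p, (p+3)²/48 for odd p): 934²/48 = 872356/48 ≈ 18174.08 → 18174

18174 triangles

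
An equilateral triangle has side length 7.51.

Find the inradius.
r = Area/s with s the semi-perimeter.
Area = (√3/4)·7.51² = (√3/4)·56.4001 ≈ 0.433013·56.4001 ≈ 24.422
s = 3·7.51/2 = 11.265
r ≈ 24.422/11.265 ≈ 2.16795
(Equivalently r = side/(2√3) = 7.51/3.4641 ≈ 2.16795.)

r = 2.168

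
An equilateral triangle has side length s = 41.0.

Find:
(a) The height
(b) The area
(a) The height splits the triangle into two 30-60-90 halves: h = s·√3/2 = 41.0·1.73205/2 ≈ 71.0141/2 ≈ 35.507
(b) Area = (√3/4)·s² = (√3/4)·41.0² = (√3/4)·1681 ≈ 0.433013·1681 ≈ 727.894

Height = 35.51, Area = 727.9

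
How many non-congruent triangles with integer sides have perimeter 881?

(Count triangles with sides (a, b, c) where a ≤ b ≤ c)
Let a ≤ b ≤ c with a + b + c = 881. The only binding inequality is a + b > c, i.e. 881 − c > c, so c < 881/2; and c ≥ 881/3 since c is the largest side.
So 294 ≤ c ≤ 440. For each c, b runs from ⌈(881 − c)/2⌉ up to c (then a = 881 − b − c satisfies 1 ≤ a ≤ b automatically), giving c − ⌈(881 − c)/2⌉ + 1 choices.
Summing over c: 1 + 3 + 4 + 6 + … + 219 + 220  (147 terms, c = 294, …, 440) = 16280
Check (closed form: nearest integer to p²/48 for even p, (p+3)²/48 for odd p): (881+3)²/48 = 884²/48 = 781456/48 ≈ 16280.33 → 16280

16280 triangles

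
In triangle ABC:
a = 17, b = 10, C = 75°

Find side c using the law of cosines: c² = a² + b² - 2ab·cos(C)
c² = 17² + 10² − 2·17·10·cos(75°)
cos(75°) ≈ 0.258819
c² ≈ 289 + 100 − 340·(0.258819) ≈ 389 − 87.9985 ≈ 301.002
c ≈ √301.002 ≈ 17.3494

c = 17.35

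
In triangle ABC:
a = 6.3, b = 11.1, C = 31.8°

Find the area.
Two sides and the included angle (SAS): A = ½·a·b·sin(C) = ½·6.3·11.1·sin(31.8°)
sin(31.8°) ≈ 0.526956
A ≈ ½·69.93·0.526956 = 34.965·0.526956 ≈ 18.425

Area = 18.43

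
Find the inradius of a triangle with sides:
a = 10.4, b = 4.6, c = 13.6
r = Area/s where s is the semi-perimeter.
s = (10.4 + 4.6 + 13.6)/2 = 28.6/2 = 14.3
Area = √(s(s−a)(s−b)(s−c)) = √(14.3·3.9·9.7·0.7) ≈ √378.678 ≈ 19.4597
r ≈ 19.4597/14.3 ≈ 1.36082

r = 1.361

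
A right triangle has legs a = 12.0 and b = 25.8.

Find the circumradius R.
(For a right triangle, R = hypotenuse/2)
Hypotenuse c = √(a² + b²) = √(144 + 665.64) = √809.64 ≈ 28.4542
R = c/2 ≈ 28.4542/2 ≈ 14.2271

R = 14.23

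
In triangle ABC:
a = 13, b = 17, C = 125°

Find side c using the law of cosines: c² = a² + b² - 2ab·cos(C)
c² = 13² + 17² − 2·13·17·cos(125°)
cos(125°) ≈ -0.573576
c² ≈ 169 + 289 − 442·(-0.573576) ≈ 458 + 253.521 ≈ 711.521
c ≈ √711.521 ≈ 26.6743

c = 26.67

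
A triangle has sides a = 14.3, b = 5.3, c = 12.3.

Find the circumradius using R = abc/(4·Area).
First find the area with Heron's formula.
s = (14.3 + 5.3 + 12.3)/2 = 15.95
Area = √(s(s−a)(s−b)(s−c)) = √(15.95·1.65·10.65·3.65) ≈ √1023.03 ≈ 31.9848
abc = 14.3·5.3·12.3 = 932.217
R = abc/(4·Area) ≈ 932.217/(4·31.9848) = 932.217/127.939 ≈ 7.28641

R = 7.286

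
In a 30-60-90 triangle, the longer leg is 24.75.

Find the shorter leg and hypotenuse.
In a 30-60-90 triangle the sides are in ratio 1 : √3 : 2, so short leg = long leg/√3 and hypotenuse = 2·(short leg).
Short leg = 24.75/√3 ≈ 24.75/1.73205 ≈ 14.2894
Hypotenuse = 2·14.2894 ≈ 28.5788

Short leg = 14.29, Hypotenuse = 28.58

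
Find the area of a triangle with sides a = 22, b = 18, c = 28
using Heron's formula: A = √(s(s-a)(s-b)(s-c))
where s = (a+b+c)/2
s = (22 + 18 + 28)/2 = 68/2 = 34
s − a = 12, s − b = 16, s − c = 6
s(s−a)(s−b)(s−c) = 34·12·16·6 = 39168
Area = √39168 ≈ 197.909

s = 34.0, Area = 197.9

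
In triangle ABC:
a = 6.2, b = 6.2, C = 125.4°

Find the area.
Two sides and the included angle (SAS): A = ½·a·b·sin(C) = ½·6.2·6.2·sin(125.4°)
sin(125.4°) ≈ 0.815128
A ≈ ½·38.44·0.815128 = 19.22·0.815128 ≈ 15.6668

Area = 15.67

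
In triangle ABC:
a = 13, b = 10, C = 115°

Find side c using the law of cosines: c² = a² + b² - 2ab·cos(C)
c² = 13² + 10² − 2·13·10·cos(115°)
cos(115°) ≈ -0.422618
c² ≈ 169 + 100 − 260·(-0.422618) ≈ 269 + 109.881 ≈ 378.881
c ≈ √378.881 ≈ 19.4649

c = 19.46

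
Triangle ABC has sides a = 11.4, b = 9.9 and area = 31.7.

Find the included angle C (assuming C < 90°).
Area = ½·a·b·sin(C)  ⇒  sin(C) = 2·Area/(a·b) = 2·31.7/(11.4·9.9) = 63.4/112.86 ≈ 0.561758
C = arcsin(0.561758) ≈ 34.1775° (taking the acute solution since C < 90°)

C = 34.18°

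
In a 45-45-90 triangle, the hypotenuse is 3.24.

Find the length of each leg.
In a 45-45-90 triangle hypotenuse = leg·√2, so leg = hypotenuse/√2.
Leg = 3.24/√2 ≈ 3.24/1.41421 ≈ 2.29103

Each leg = 2.291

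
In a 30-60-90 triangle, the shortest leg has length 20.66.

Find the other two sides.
In a 30-60-90 triangle the sides are in ratio 1 : √3 : 2 (short leg : long leg : hypotenuse).
Long leg = 20.66·√3 ≈ 20.66·1.73205 ≈ 35.7842
Hypotenuse = 2·20.66 = 41.32

Long leg = 20.66√3 = 35.78, Hypotenuse = 41.32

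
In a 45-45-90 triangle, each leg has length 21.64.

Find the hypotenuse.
In a 45-45-90 triangle the sides are in ratio 1 : 1 : √2, so hypotenuse = leg·√2.
Hypotenuse = 21.64·√2 ≈ 21.64·1.41421 ≈ 30.6036

Hypotenuse = 21.64√2 = 30.6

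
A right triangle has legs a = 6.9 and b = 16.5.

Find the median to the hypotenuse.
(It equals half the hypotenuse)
Hypotenuse c = √(a² + b²) = √(47.61 + 272.25) = √319.86 ≈ 17.8846
Median to hypotenuse = c/2 ≈ 17.8846/2 ≈ 8.94232

Median = 8.942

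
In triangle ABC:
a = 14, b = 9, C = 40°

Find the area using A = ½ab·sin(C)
A = ½·a·b·sin(C) = ½·14·9·sin(40°)
sin(40°) ≈ 0.642788
A ≈ ½·126·0.642788 = 63·0.642788 ≈ 40.4956

Area = 40.5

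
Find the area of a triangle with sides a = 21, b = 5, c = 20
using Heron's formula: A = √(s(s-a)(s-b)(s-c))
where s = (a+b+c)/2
s = (21 + 5 + 20)/2 = 46/2 = 23
s − a = 2, s − b = 18, s − c = 3
s(s−a)(s−b)(s−c) = 23·2·18·3 = 2484
Area = √2484 ≈ 49.8397

s = 23.0, Area = 49.84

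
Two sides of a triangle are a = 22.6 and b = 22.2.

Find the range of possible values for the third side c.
Triangle inequality: |a − b| < c < a + b
|a − b| = |22.6 − 22.2| = 0.4
a + b = 22.6 + 22.2 = 44.8

0.4 < c < 44.8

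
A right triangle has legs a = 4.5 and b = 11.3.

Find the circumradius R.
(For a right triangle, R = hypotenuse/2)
Hypotenuse c = √(a² + b²) = √(20.25 + 127.69) = √147.94 ≈ 12.1631
R = c/2 ≈ 12.1631/2 ≈ 6.08153

R = 6.082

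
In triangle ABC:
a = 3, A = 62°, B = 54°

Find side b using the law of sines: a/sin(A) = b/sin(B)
a/sin(A) = b/sin(B)  ⇒  b = a·sin(B)/sin(A) = 3·sin(54°)/sin(62°)
sin(54°) ≈ 0.809017, sin(62°) ≈ 0.882948
b ≈ 3·0.809017/0.882948 ≈ 2.42705/0.882948 ≈ 2.74881

b = 2.749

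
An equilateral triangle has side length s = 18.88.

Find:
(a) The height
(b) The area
(a) The height splits the triangle into two 30-60-90 halves: h = s·√3/2 = 18.88·1.73205/2 ≈ 32.7011/2 ≈ 16.3506
(b) Area = (√3/4)·s² = (√3/4)·18.88² = (√3/4)·356.4544 ≈ 0.433013·356.4544 ≈ 154.349

Height = 16.35, Area = 154.3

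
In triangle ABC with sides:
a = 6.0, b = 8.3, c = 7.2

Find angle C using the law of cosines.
c² = a² + b² − 2ab·cos(C)  ⇒  cos(C) = (a² + b² − c²)/(2ab)
cos(C) = (6.0² + 8.3² − 7.2²)/(2·6.0·8.3) = (36 + 68.89 − 51.84)/99.6 = 53.05/99.6 ≈ 0.532631
C = arccos(0.532631) ≈ 57.8166°

C = 57.82°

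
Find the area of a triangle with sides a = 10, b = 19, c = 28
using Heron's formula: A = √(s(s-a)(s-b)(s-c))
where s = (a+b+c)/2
s = (10 + 19 + 28)/2 = 57/2 = 28.5
s − a = 18.5, s − b = 9.5, s − c = 0.5
s(s−a)(s−b)(s−c) = 28.5·18.5·9.5·0.5 = 2504.4375
Area = √2504.4375 ≈ 50.0444

s = 28.5, Area = 50.04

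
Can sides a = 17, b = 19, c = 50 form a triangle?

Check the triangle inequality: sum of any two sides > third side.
a + b vs c: 17 + 19 = 36 ≤ 50  ✗
a + c vs b: 17 + 50 = 67 > 19  ✓
b + c vs a: 19 + 50 = 69 > 17  ✓

No: 17 + 19 = 36 is not > 50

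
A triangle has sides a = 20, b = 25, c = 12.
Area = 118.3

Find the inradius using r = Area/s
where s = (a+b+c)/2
s = (20 + 25 + 12)/2 = 57/2 = 28.5
r = Area/s = 118.3/28.5 ≈ 4.15088

r = 4.151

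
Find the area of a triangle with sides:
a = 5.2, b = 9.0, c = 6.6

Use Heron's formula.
s = (5.2 + 9.0 + 6.6)/2 = 20.8/2 = 10.4
s − a = 5.2, s − b = 1.4, s − c = 3.8
s(s−a)(s−b)(s−c) = 10.4·5.2·1.4·3.8 ≈ 287.706
Area = √287.706 ≈ 16.9619

Area = 16.96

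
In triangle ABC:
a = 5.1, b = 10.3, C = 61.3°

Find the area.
Two sides and the included angle (SAS): A = ½·a·b·sin(C) = ½·5.1·10.3·sin(61.3°)
sin(61.3°) ≈ 0.877146
A ≈ ½·52.53·0.877146 = 26.265·0.877146 ≈ 23.0382

Area = 23.04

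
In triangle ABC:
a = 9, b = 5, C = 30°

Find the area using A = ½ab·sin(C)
A = ½·a·b·sin(C) = ½·9·5·sin(30°)
sin(30°) ≈ 0.5
A ≈ ½·45·0.5 = 22.5·0.5 ≈ 11.25

Area = 11.25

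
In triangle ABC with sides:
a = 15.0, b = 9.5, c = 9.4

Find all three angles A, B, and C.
Law of cosines for each angle (a² = 225, b² = 90.25, c² = 88.36):
cos(A) = (b² + c² − a²)/(2bc) = (90.25 + 88.36 − 225)/(2·9.5·9.4) = -46.39/178.6 ≈ -0.259742  ⇒  A ≈ 105.055°
cos(B) = (a² + c² − b²)/(2ac) = (225 + 88.36 − 90.25)/(2·15.0·9.4) = 223.11/282 ≈ 0.79117  ⇒  B ≈ 37.705°
cos(C) = (a² + b² − c²)/(2ab) = (225 + 90.25 − 88.36)/(2·15.0·9.5) = 226.89/285 ≈ 0.796105  ⇒  C ≈ 37.2402°
Check: A + B + C ≈ 180°

A = 105.1°, B = 37.7°, C = 37.24°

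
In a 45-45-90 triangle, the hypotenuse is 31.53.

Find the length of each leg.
In a 45-45-90 triangle hypotenuse = leg·√2, so leg = hypotenuse/√2.
Leg = 31.53/√2 ≈ 31.53/1.41421 ≈ 22.2951

Each leg = 22.3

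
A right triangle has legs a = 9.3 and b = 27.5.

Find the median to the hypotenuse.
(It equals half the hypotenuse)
Hypotenuse c = √(a² + b²) = √(86.49 + 756.25) = √842.74 ≈ 29.03
Median to hypotenuse = c/2 ≈ 29.03/2 ≈ 14.515

Median = 14.51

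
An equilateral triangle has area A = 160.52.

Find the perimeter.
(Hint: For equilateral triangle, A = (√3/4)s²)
A = (√3/4)s²  ⇒  s² = 4A/√3 = 4·160.52/√3 = 642.08/1.73205 ≈ 370.705
s ≈ √370.705 ≈ 19.2537
Perimeter = 3s ≈ 3·19.2537 ≈ 57.7611

Perimeter = 57.76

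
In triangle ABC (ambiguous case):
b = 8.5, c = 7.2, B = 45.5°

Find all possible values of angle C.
b/sin(B) = c/sin(C)  ⇒  sin(C) = c·sin(B)/b = 7.2·sin(45.5°)/8.5
sin(45.5°) ≈ 0.71325
sin(C) ≈ 7.2·0.71325/8.5 ≈ 5.1354/8.5 ≈ 0.604165
Candidate 1: C₁ = arcsin(0.604165) ≈ 37.1688°  →  A = 180° − 45.5° − 37.1688° ≈ 97.3312° > 0, valid
Candidate 2: C₂ = 180° − C₁ ≈ 142.831°  →  A = 180° − 45.5° − 142.831° ≈ -8.3312° ≤ 0, not a valid triangle

C = 37.17° (one solution)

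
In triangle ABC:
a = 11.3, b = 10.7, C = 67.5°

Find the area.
Two sides and the included angle (SAS): A = ½·a·b·sin(C) = ½·11.3·10.7·sin(67.5°)
sin(67.5°) ≈ 0.92388
A ≈ ½·120.91·0.92388 = 60.455·0.92388 ≈ 55.8531

Area = 55.85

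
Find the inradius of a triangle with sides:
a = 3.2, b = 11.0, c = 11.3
r = Area/s where s is the semi-perimeter.
s = (3.2 + 11.0 + 11.3)/2 = 25.5/2 = 12.75
Area = √(s(s−a)(s−b)(s−c)) = √(12.75·9.55·1.75·1.45) ≈ √308.972 ≈ 17.5776
r ≈ 17.5776/12.75 ≈ 1.37864

r = 1.379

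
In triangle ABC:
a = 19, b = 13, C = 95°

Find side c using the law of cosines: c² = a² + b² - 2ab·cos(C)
c² = 19² + 13² − 2·19·13·cos(95°)
cos(95°) ≈ -0.0871557
c² ≈ 361 + 169 − 494·(-0.0871557) ≈ 530 + 43.0549 ≈ 573.055
c ≈ √573.055 ≈ 23.9386

c = 23.94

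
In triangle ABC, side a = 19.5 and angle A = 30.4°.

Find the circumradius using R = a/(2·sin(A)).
R = a/(2·sin(A)) = 19.5/(2·sin(30.4°))
sin(30.4°) ≈ 0.506034
R ≈ 19.5/(2·0.506034) = 19.5/1.01207 ≈ 19.2675

R = 19.27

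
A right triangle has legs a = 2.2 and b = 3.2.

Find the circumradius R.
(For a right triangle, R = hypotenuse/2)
Hypotenuse c = √(a² + b²) = √(4.84 + 10.24) = √15.08 ≈ 3.8833
R = c/2 ≈ 3.8833/2 ≈ 1.94165

R = 1.942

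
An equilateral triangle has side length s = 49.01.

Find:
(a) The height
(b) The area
(a) The height splits the triangle into two 30-60-90 halves: h = s·√3/2 = 49.01·1.73205/2 ≈ 84.8878/2 ≈ 42.4439
(b) Area = (√3/4)·s² = (√3/4)·49.01² = (√3/4)·2401.9801 ≈ 0.433013·2401.9801 ≈ 1040.09

Height = 42.44, Area = 1040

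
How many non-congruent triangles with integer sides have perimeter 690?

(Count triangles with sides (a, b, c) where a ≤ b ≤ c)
Let a ≤ b ≤ c with a + b + c = 690. The only binding inequality is a + b > c, i.e. 690 − c > c, so c < 690/2; and c ≥ 690/3 since c is the largest side.
So 230 ≤ c ≤ 344. For each c, b runs from ⌈(690 − c)/2⌉ up to c (then a = 690 − b − c satisfies 1 ≤ a ≤ b automatically), giving c − ⌈(690 − c)/2⌉ + 1 choices.
Summing over c: 1 + 2 + 4 + 5 + … + 170 + 172  (115 terms, c = 230, …, 344) = 9919
Check (closed form: nearest integer to p²/48 for even p, (p+3)²/48 for odd p): 690²/48 = 476100/48 ≈ 9918.75 → 9919

9919 triangles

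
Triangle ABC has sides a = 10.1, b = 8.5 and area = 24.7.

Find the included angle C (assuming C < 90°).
Area = ½·a·b·sin(C)  ⇒  sin(C) = 2·Area/(a·b) = 2·24.7/(10.1·8.5) = 49.4/85.85 ≈ 0.575422
C = arcsin(0.575422) ≈ 35.1292° (taking the acute solution since C < 90°)

C = 35.13°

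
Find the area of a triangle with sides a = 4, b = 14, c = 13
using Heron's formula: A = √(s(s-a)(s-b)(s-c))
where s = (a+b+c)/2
s = (4 + 14 + 13)/2 = 31/2 = 15.5
s − a = 11.5, s − b = 1.5, s − c = 2.5
s(s−a)(s−b)(s−c) = 15.5·11.5·1.5·2.5 = 668.4375
Area = √668.4375 ≈ 25.8542

s = 15.5, Area = 25.85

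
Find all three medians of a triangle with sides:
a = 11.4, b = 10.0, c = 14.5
Median formula: m_a = ½√(2b² + 2c² − a²) (and cyclically). a² = 129.96, b² = 100, c² = 210.25.
m_a = ½√(2·100 + 2·210.25 − 129.96) = ½√490.54 ≈ ½·22.1481 ≈ 11.0741
m_b = ½√(2·129.96 + 2·210.25 − 100) = ½√580.42 ≈ ½·24.0919 ≈ 12.046
m_c = ½√(2·129.96 + 2·100 − 210.25) = ½√249.67 ≈ ½·15.8009 ≈ 7.90047

m_a = 11.07, m_b = 12.05, m_c = 7.9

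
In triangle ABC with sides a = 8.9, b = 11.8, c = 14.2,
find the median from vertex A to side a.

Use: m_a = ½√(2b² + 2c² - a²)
m_a = ½√(2·11.8² + 2·14.2² − 8.9²) = ½√(2·139.24 + 2·201.64 − 79.21) = ½√(278.48 + 403.28 − 79.21) = ½√602.55
√602.55 ≈ 24.5469, so m_a ≈ 12.2734

m_a = 12.27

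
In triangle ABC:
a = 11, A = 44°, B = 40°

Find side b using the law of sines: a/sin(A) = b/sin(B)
a/sin(A) = b/sin(B)  ⇒  b = a·sin(B)/sin(A) = 11·sin(40°)/sin(44°)
sin(40°) ≈ 0.642788, sin(44°) ≈ 0.694658
b ≈ 11·0.642788/0.694658 ≈ 7.07066/0.694658 ≈ 10.1786

b = 10.18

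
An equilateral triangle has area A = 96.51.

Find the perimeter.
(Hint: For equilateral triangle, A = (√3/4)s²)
A = (√3/4)s²  ⇒  s² = 4A/√3 = 4·96.51/√3 = 386.04/1.73205 ≈ 222.88
s ≈ √222.88 ≈ 14.9292
Perimeter = 3s ≈ 3·14.9292 ≈ 44.7875

Perimeter = 44.79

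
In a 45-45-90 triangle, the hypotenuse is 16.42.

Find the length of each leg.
In a 45-45-90 triangle hypotenuse = leg·√2, so leg = hypotenuse/√2.
Leg = 16.42/√2 ≈ 16.42/1.41421 ≈ 11.6107

Each leg = 11.61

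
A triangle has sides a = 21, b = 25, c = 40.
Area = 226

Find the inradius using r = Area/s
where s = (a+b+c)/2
s = (21 + 25 + 40)/2 = 86/2 = 43
r = Area/s = 226/43 ≈ 5.25581

r = 5.256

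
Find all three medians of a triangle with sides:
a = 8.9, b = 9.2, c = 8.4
Median formula: m_a = ½√(2b² + 2c² − a²) (and cyclically). a² = 79.21, b² = 84.64, c² = 70.56.
m_a = ½√(2·84.64 + 2·70.56 − 79.21) = ½√231.19 ≈ ½·15.2049 ≈ 7.60247
m_b = ½√(2·79.21 + 2·70.56 − 84.64) = ½√214.9 ≈ ½·14.6595 ≈ 7.32973
m_c = ½√(2·79.21 + 2·84.64 − 70.56) = ½√257.14 ≈ ½·16.0356 ≈ 8.01779

m_a = 7.602, m_b = 7.33, m_c = 8.018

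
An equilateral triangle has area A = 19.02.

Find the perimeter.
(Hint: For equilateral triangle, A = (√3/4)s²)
A = (√3/4)s²  ⇒  s² = 4A/√3 = 4·19.02/√3 = 76.08/1.73205 ≈ 43.9248
s ≈ √43.9248 ≈ 6.62758
Perimeter = 3s ≈ 3·6.62758 ≈ 19.8827

Perimeter = 19.88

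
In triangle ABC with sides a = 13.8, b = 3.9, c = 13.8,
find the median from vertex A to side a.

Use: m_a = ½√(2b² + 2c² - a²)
m_a = ½√(2·3.9² + 2·13.8² − 13.8²) = ½√(2·15.21 + 2·190.44 − 190.44) = ½√(30.42 + 380.88 − 190.44) = ½√220.86
√220.86 ≈ 14.8614, so m_a ≈ 7.43068

m_a = 7.431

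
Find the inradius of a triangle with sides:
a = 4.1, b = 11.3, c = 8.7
r = Area/s where s is the semi-perimeter.
s = (4.1 + 11.3 + 8.7)/2 = 24.1/2 = 12.05
Area = √(s(s−a)(s−b)(s−c)) = √(12.05·7.95·0.75·3.35) ≈ √240.691 ≈ 15.5142
r ≈ 15.5142/12.05 ≈ 1.28749

r = 1.287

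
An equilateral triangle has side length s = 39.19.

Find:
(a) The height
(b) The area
(a) The height splits the triangle into two 30-60-90 halves: h = s·√3/2 = 39.19·1.73205/2 ≈ 67.8791/2 ≈ 33.9395
(b) Area = (√3/4)·s² = (√3/4)·39.19² = (√3/4)·1535.8561 ≈ 0.433013·1535.8561 ≈ 665.045

Height = 33.94, Area = 665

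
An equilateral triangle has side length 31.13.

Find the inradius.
r = Area/s with s the semi-perimeter.
Area = (√3/4)·31.13² = (√3/4)·969.0769 ≈ 0.433013·969.0769 ≈ 419.623
s = 3·31.13/2 = 46.695
r ≈ 419.623/46.695 ≈ 8.98646
(Equivalently r = side/(2√3) = 31.13/3.4641 ≈ 8.98646.)

r = 8.986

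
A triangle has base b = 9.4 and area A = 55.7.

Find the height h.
A = ½·b·h  ⇒  h = 2A/b = 2·55.7/9.4 = 111.4/9.4 ≈ 11.8511

h = 11.85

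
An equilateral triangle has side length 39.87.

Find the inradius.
r = Area/s with s the semi-perimeter.
Area = (√3/4)·39.87² = (√3/4)·1589.6169 ≈ 0.433013·1589.6169 ≈ 688.324
s = 3·39.87/2 = 59.805
r ≈ 688.324/59.805 ≈ 11.5095
(Equivalently r = side/(2√3) = 39.87/3.4641 ≈ 11.5095.)

r = 11.51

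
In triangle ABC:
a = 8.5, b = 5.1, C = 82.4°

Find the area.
Two sides and the included angle (SAS): A = ½·a·b·sin(C) = ½·8.5·5.1·sin(82.4°)
sin(82.4°) ≈ 0.991216
A ≈ ½·43.35·0.991216 = 21.675·0.991216 ≈ 21.4846

Area = 21.48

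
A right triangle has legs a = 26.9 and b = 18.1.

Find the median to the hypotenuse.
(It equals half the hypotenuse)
Hypotenuse c = √(a² + b²) = √(723.61 + 327.61) = √1051.22 ≈ 32.4225
Median to hypotenuse = c/2 ≈ 32.4225/2 ≈ 16.2113

Median = 16.21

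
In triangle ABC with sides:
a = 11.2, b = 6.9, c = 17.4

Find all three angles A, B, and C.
Law of cosines for each angle (a² = 125.44, b² = 47.61, c² = 302.76):
cos(A) = (b² + c² − a²)/(2bc) = (47.61 + 302.76 − 125.44)/(2·6.9·17.4) = 224.93/240.12 ≈ 0.93674  ⇒  A ≈ 20.4889°
cos(B) = (a² + c² − b²)/(2ac) = (125.44 + 302.76 − 47.61)/(2·11.2·17.4) = 380.59/389.76 ≈ 0.976473  ⇒  B ≈ 12.4531°
cos(C) = (a² + b² − c²)/(2ab) = (125.44 + 47.61 − 302.76)/(2·11.2·6.9) = -129.71/154.56 ≈ -0.839221  ⇒  C ≈ 147.058°
Check: A + B + C ≈ 180°

A = 20.49°, B = 12.45°, C = 147.1°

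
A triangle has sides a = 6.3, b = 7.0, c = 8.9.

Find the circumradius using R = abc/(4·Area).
First find the area with Heron's formula.
s = (6.3 + 7.0 + 8.9)/2 = 11.1
Area = √(s(s−a)(s−b)(s−c)) = √(11.1·4.8·4.1·2.2) ≈ √480.586 ≈ 21.9223
abc = 6.3·7.0·8.9 = 392.49
R = abc/(4·Area) ≈ 392.49/(4·21.9223) = 392.49/87.6891 ≈ 4.47593

R = 4.476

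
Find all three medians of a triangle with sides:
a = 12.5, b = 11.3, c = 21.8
Median formula: m_a = ½√(2b² + 2c² − a²) (and cyclically). a² = 156.25, b² = 127.69, c² = 475.24.
m_a = ½√(2·127.69 + 2·475.24 − 156.25) = ½√1049.61 ≈ ½·32.3977 ≈ 16.1988
m_b = ½√(2·156.25 + 2·475.24 − 127.69) = ½√1135.29 ≈ ½·33.6941 ≈ 16.847
m_c = ½√(2·156.25 + 2·127.69 − 475.24) = ½√92.64 ≈ ½·9.62497 ≈ 4.81248

m_a = 16.2, m_b = 16.85, m_c = 4.812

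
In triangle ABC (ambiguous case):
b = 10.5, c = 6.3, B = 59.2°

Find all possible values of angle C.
b/sin(B) = c/sin(C)  ⇒  sin(C) = c·sin(B)/b = 6.3·sin(59.2°)/10.5
sin(59.2°) ≈ 0.85896
sin(C) ≈ 6.3·0.85896/10.5 ≈ 5.41145/10.5 ≈ 0.515376
Candidate 1: C₁ = arcsin(0.515376) ≈ 31.0226°  →  A = 180° − 59.2° − 31.0226° ≈ 89.7774° > 0, valid
Candidate 2: C₂ = 180° − C₁ ≈ 148.977°  →  A = 180° − 59.2° − 148.977° ≈ -28.1774° ≤ 0, not a valid triangle

C = 31.02° (one solution)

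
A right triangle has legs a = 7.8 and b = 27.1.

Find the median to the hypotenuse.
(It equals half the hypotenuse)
Hypotenuse c = √(a² + b²) = √(60.84 + 734.41) = √795.25 ≈ 28.2002
Median to hypotenuse = c/2 ≈ 28.2002/2 ≈ 14.1001

Median = 14.1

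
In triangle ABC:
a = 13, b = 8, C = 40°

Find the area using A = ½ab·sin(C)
A = ½·a·b·sin(C) = ½·13·8·sin(40°)
sin(40°) ≈ 0.642788
A ≈ ½·104·0.642788 = 52·0.642788 ≈ 33.425

Area = 33.42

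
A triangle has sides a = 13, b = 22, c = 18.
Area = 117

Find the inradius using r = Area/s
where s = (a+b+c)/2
s = (13 + 22 + 18)/2 = 53/2 = 26.5
r = Area/s = 117/26.5 ≈ 4.41509

r = 4.415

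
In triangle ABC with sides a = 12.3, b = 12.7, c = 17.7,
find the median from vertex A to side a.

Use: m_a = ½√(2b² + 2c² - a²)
m_a = ½√(2·12.7² + 2·17.7² − 12.3²) = ½√(2·161.29 + 2·313.29 − 151.29) = ½√(322.58 + 626.58 − 151.29) = ½√797.87
√797.87 ≈ 28.2466, so m_a ≈ 14.1233

m_a = 14.12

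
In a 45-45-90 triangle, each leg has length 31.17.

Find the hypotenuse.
In a 45-45-90 triangle the sides are in ratio 1 : 1 : √2, so hypotenuse = leg·√2.
Hypotenuse = 31.17·√2 ≈ 31.17·1.41421 ≈ 44.081

Hypotenuse = 31.17√2 = 44.08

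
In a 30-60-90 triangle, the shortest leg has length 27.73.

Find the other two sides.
In a 30-60-90 triangle the sides are in ratio 1 : √3 : 2 (short leg : long leg : hypotenuse).
Long leg = 27.73·√3 ≈ 27.73·1.73205 ≈ 48.0298
Hypotenuse = 2·27.73 = 55.46

Long leg = 27.73√3 = 48.03, Hypotenuse = 55.46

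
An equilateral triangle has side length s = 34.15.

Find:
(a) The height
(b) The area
(a) The height splits the triangle into two 30-60-90 halves: h = s·√3/2 = 34.15·1.73205/2 ≈ 59.1495/2 ≈ 29.5748
(b) Area = (√3/4)·s² = (√3/4)·34.15² = (√3/4)·1166.2225 ≈ 0.433013·1166.2225 ≈ 504.989

Height = 29.57, Area = 505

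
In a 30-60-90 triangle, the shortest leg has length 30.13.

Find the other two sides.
In a 30-60-90 triangle the sides are in ratio 1 : √3 : 2 (short leg : long leg : hypotenuse).
Long leg = 30.13·√3 ≈ 30.13·1.73205 ≈ 52.1867
Hypotenuse = 2·30.13 = 60.26

Long leg = 30.13√3 = 52.19, Hypotenuse = 60.26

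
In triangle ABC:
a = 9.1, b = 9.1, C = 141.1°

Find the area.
Two sides and the included angle (SAS): A = ½·a·b·sin(C) = ½·9.1·9.1·sin(141.1°)
sin(141.1°) ≈ 0.627963
A ≈ ½·82.81·0.627963 = 41.405·0.627963 ≈ 26.0008

Area = 26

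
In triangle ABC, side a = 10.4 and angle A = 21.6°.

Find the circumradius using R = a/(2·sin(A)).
R = a/(2·sin(A)) = 10.4/(2·sin(21.6°))
sin(21.6°) ≈ 0.368125
R ≈ 10.4/(2·0.368125) = 10.4/0.736249 ≈ 14.1257

R = 14.13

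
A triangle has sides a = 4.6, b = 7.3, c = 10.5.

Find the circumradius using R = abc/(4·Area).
First find the area with Heron's formula.
s = (4.6 + 7.3 + 10.5)/2 = 11.2
Area = √(s(s−a)(s−b)(s−c)) = √(11.2·6.6·3.9·0.7) ≈ √201.802 ≈ 14.2057
abc = 4.6·7.3·10.5 = 352.59
R = abc/(4·Area) ≈ 352.59/(4·14.2057) = 352.59/56.8228 ≈ 6.20508

R = 6.205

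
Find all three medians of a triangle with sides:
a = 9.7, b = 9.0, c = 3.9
Median formula: m_a = ½√(2b² + 2c² − a²) (and cyclically). a² = 94.09, b² = 81, c² = 15.21.
m_a = ½√(2·81 + 2·15.21 − 94.09) = ½√98.33 ≈ ½·9.91615 ≈ 4.95807
m_b = ½√(2·94.09 + 2·15.21 − 81) = ½√137.6 ≈ ½·11.7303 ≈ 5.86515
m_c = ½√(2·94.09 + 2·81 − 15.21) = ½√334.97 ≈ ½·18.3022 ≈ 9.15109

m_a = 4.958, m_b = 5.865, m_c = 9.151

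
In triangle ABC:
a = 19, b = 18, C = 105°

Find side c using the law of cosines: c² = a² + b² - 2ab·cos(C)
c² = 19² + 18² − 2·19·18·cos(105°)
cos(105°) ≈ -0.258819
c² ≈ 361 + 324 − 684·(-0.258819) ≈ 685 + 177.032 ≈ 862.032
c ≈ √862.032 ≈ 29.3604

c = 29.36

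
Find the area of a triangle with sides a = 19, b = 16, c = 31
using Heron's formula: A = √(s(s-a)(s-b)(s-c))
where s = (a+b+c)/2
s = (19 + 16 + 31)/2 = 66/2 = 33
s − a = 14, s − b = 17, s − c = 2
s(s−a)(s−b)(s−c) = 33·14·17·2 = 15708
Area = √15708 ≈ 125.332

s = 33.0, Area = 125.3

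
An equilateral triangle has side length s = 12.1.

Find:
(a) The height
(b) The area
(a) The height splits the triangle into two 30-60-90 halves: h = s·√3/2 = 12.1·1.73205/2 ≈ 20.9578/2 ≈ 10.4789
(b) Area = (√3/4)·s² = (√3/4)·12.1² = (√3/4)·146.41 ≈ 0.433013·146.41 ≈ 63.3974

Height = 10.48, Area = 63.4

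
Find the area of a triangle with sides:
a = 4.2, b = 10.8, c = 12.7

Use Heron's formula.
s = (4.2 + 10.8 + 12.7)/2 = 27.7/2 = 13.85
s − a = 9.65, s − b = 3.05, s − c = 1.15
s(s−a)(s−b)(s−c) = 13.85·9.65·3.05·1.15 ≈ 468.786
Area = √468.786 ≈ 21.6515

Area = 21.65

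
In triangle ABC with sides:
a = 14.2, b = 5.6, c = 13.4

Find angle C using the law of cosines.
c² = a² + b² − 2ab·cos(C)  ⇒  cos(C) = (a² + b² − c²)/(2ab)
cos(C) = (14.2² + 5.6² − 13.4²)/(2·14.2·5.6) = (201.64 + 31.36 − 179.56)/159.04 = 53.44/159.04 ≈ 0.336016
C = arccos(0.336016) ≈ 70.3657°

C = 70.37°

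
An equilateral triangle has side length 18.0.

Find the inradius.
r = Area/s with s the semi-perimeter.
Area = (√3/4)·18.0² = (√3/4)·324 ≈ 0.433013·324 ≈ 140.296
s = 3·18.0/2 = 27
r ≈ 140.296/27 ≈ 5.19615
(Equivalently r = side/(2√3) = 18.0/3.4641 ≈ 5.19615.)

r = 5.196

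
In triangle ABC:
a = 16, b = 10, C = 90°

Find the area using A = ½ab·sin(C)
A = ½·a·b·sin(C) = ½·16·10·sin(90°)
sin(90°) ≈ 1
A ≈ ½·160·1 = 80·1 ≈ 80

Area = 80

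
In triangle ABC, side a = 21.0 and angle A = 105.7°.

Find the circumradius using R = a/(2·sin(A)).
R = a/(2·sin(A)) = 21.0/(2·sin(105.7°))
sin(105.7°) ≈ 0.962692
R ≈ 21.0/(2·0.962692) = 21.0/1.92538 ≈ 10.9069

R = 10.91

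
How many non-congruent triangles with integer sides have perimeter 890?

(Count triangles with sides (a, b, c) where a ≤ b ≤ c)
Let a ≤ b ≤ c with a + b + c = 890. The only binding inequality is a + b > c, i.e. 890 − c > c, so c < 890/2; and c ≥ 890/3 since c is the largest side.
So 297 ≤ c ≤ 444. For each c, b runs from ⌈(890 − c)/2⌉ up to c (then a = 890 − b − c satisfies 1 ≤ a ≤ b automatically), giving c − ⌈(890 − c)/2⌉ + 1 choices.
Summing over c: 1 + 3 + 4 + 6 + … + 220 + 222  (148 terms, c = 297, …, 444) = 16502
Check (closed form: nearest integer to p²/48 for even p, (p+3)²/48 for odd p): 890²/48 = 792100/48 ≈ 16502.08 → 16502

16502 triangles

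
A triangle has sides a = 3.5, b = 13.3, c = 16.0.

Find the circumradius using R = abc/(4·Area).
First find the area with Heron's formula.
s = (3.5 + 13.3 + 16.0)/2 = 16.4
Area = √(s(s−a)(s−b)(s−c)) = √(16.4·12.9·3.1·0.4) ≈ √262.334 ≈ 16.1967
abc = 3.5·13.3·16.0 = 744.8
R = abc/(4·Area) ≈ 744.8/(4·16.1967) = 744.8/64.787 ≈ 11.4961

R = 11.5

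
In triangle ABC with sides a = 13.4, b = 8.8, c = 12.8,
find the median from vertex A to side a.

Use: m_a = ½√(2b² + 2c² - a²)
m_a = ½√(2·8.8² + 2·12.8² − 13.4²) = ½√(2·77.44 + 2·163.84 − 179.56) = ½√(154.88 + 327.68 − 179.56) = ½√303
√303 ≈ 17.4069, so m_a ≈ 8.70345

m_a = 8.703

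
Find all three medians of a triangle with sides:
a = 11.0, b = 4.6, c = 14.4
Median formula: m_a = ½√(2b² + 2c² − a²) (and cyclically). a² = 121, b² = 21.16, c² = 207.36.
m_a = ½√(2·21.16 + 2·207.36 − 121) = ½√336.04 ≈ ½·18.3314 ≈ 9.1657
m_b = ½√(2·121 + 2·207.36 − 21.16) = ½√635.56 ≈ ½·25.2103 ≈ 12.6052
m_c = ½√(2·121 + 2·21.16 − 207.36) = ½√76.96 ≈ ½·8.77268 ≈ 4.38634

m_a = 9.166, m_b = 12.61, m_c = 4.386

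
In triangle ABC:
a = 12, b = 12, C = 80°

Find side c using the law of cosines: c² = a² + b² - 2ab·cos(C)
c² = 12² + 12² − 2·12·12·cos(80°)
cos(80°) ≈ 0.173648
c² ≈ 144 + 144 − 288·(0.173648) ≈ 288 − 50.0107 ≈ 237.989
c ≈ √237.989 ≈ 15.4269

c = 15.43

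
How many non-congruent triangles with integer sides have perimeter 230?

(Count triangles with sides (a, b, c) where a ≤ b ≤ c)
Let a ≤ b ≤ c with a + b + c = 230. The only binding inequality is a + b > c, i.e. 230 − c > c, so c < 230/2; and c ≥ 230/3 since c is the largest side.
So 77 ≤ c ≤ 114. For each c, b runs from ⌈(230 − c)/2⌉ up to c (then a = 230 − b − c satisfies 1 ≤ a ≤ b automatically), giving c − ⌈(230 − c)/2⌉ + 1 choices.
Summing over c: 1 + 3 + 4 + 6 + … + 55 + 57  (38 terms, c = 77, …, 114) = 1102
Check (closed form: nearest integer to p²/48 for even p, (p+3)²/48 for odd p): 230²/48 = 52900/48 ≈ 1102.08 → 1102

1102 triangles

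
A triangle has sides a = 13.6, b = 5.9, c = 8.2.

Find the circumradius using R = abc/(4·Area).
First find the area with Heron's formula.
s = (13.6 + 5.9 + 8.2)/2 = 13.85
Area = √(s(s−a)(s−b)(s−c)) = √(13.85·0.25·7.95·5.65) ≈ √155.527 ≈ 12.471
abc = 13.6·5.9·8.2 = 657.968
R = abc/(4·Area) ≈ 657.968/(4·12.471) = 657.968/49.8842 ≈ 13.1899

R = 13.19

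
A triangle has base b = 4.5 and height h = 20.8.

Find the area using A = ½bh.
A = ½·b·h = ½·4.5·20.8 = ½·93.6 = 46.8

Area = 46.8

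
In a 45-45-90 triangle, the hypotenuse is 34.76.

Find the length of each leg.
In a 45-45-90 triangle hypotenuse = leg·√2, so leg = hypotenuse/√2.
Leg = 34.76/√2 ≈ 34.76/1.41421 ≈ 24.579

Each leg = 24.58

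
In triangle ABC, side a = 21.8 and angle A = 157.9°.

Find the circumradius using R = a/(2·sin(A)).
R = a/(2·sin(A)) = 21.8/(2·sin(157.9°))
sin(157.9°) ≈ 0.376224
R ≈ 21.8/(2·0.376224) = 21.8/0.752449 ≈ 28.9721

R = 28.97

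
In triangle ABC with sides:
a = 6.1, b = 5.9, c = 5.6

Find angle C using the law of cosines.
c² = a² + b² − 2ab·cos(C)  ⇒  cos(C) = (a² + b² − c²)/(2ab)
cos(C) = (6.1² + 5.9² − 5.6²)/(2·6.1·5.9) = (37.21 + 34.81 − 31.36)/71.98 = 40.66/71.98 ≈ 0.564879
C = arccos(0.564879) ≈ 55.6061°

C = 55.61°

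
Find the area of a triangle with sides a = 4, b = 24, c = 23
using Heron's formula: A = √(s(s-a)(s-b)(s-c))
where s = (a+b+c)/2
s = (4 + 24 + 23)/2 = 51/2 = 25.5
s − a = 21.5, s − b = 1.5, s − c = 2.5
s(s−a)(s−b)(s−c) = 25.5·21.5·1.5·2.5 = 2055.9375
Area = √2055.9375 ≈ 45.3424

s = 25.5, Area = 45.34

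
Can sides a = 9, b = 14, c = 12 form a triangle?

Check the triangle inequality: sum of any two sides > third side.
a + b vs c: 9 + 14 = 23 > 12  ✓
a + c vs b: 9 + 12 = 21 > 14  ✓
b + c vs a: 14 + 12 = 26 > 9  ✓

Yes, triangle inequality satisfied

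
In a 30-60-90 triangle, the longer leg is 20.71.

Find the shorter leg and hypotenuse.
In a 30-60-90 triangle the sides are in ratio 1 : √3 : 2, so short leg = long leg/√3 and hypotenuse = 2·(short leg).
Short leg = 20.71/√3 ≈ 20.71/1.73205 ≈ 11.9569
Hypotenuse = 2·11.9569 ≈ 23.9138

Short leg = 11.96, Hypotenuse = 23.91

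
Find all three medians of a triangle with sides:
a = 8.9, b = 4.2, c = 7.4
Median formula: m_a = ½√(2b² + 2c² − a²) (and cyclically). a² = 79.21, b² = 17.64, c² = 54.76.
m_a = ½√(2·17.64 + 2·54.76 − 79.21) = ½√65.59 ≈ ½·8.09877 ≈ 4.04938
m_b = ½√(2·79.21 + 2·54.76 − 17.64) = ½√250.3 ≈ ½·15.8209 ≈ 7.91044
m_c = ½√(2·79.21 + 2·17.64 − 54.76) = ½√138.94 ≈ ½·11.7873 ≈ 5.89364

m_a = 4.049, m_b = 7.91, m_c = 5.894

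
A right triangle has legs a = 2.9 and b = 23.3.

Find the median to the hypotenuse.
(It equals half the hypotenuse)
Hypotenuse c = √(a² + b²) = √(8.41 + 542.89) = √551.3 ≈ 23.4798
Median to hypotenuse = c/2 ≈ 23.4798/2 ≈ 11.7399

Median = 11.74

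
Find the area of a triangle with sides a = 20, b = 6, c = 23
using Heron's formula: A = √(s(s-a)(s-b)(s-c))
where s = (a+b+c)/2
s = (20 + 6 + 23)/2 = 49/2 = 24.5
s − a = 4.5, s − b = 18.5, s − c = 1.5
s(s−a)(s−b)(s−c) = 24.5·4.5·18.5·1.5 = 3059.4375
Area = √3059.4375 ≈ 55.3122

s = 24.5, Area = 55.31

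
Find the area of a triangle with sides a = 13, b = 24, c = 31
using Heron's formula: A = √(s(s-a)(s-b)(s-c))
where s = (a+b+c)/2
s = (13 + 24 + 31)/2 = 68/2 = 34
s − a = 21, s − b = 10, s − c = 3
s(s−a)(s−b)(s−c) = 34·21·10·3 = 21420
Area = √21420 ≈ 146.356

s = 34.0, Area = 146.4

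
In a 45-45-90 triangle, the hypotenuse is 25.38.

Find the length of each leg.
In a 45-45-90 triangle hypotenuse = leg·√2, so leg = hypotenuse/√2.
Leg = 25.38/√2 ≈ 25.38/1.41421 ≈ 17.9464

Each leg = 17.95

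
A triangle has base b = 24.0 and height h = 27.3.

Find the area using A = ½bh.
A = ½·b·h = ½·24.0·27.3 = ½·655.2 = 327.6

Area = 327.6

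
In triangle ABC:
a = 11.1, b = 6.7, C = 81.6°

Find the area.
Two sides and the included angle (SAS): A = ½·a·b·sin(C) = ½·11.1·6.7·sin(81.6°)
sin(81.6°) ≈ 0.989272
A ≈ ½·74.37·0.989272 = 37.185·0.989272 ≈ 36.7861

Area = 36.79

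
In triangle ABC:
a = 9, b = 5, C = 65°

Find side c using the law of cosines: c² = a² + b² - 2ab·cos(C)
c² = 9² + 5² − 2·9·5·cos(65°)
cos(65°) ≈ 0.422618
c² ≈ 81 + 25 − 90·(0.422618) ≈ 106 − 38.0356 ≈ 67.9644
c ≈ √67.9644 ≈ 8.24405

c = 8.244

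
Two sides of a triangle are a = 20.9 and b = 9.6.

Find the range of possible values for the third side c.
Triangle inequality: |a − b| < c < a + b
|a − b| = |20.9 − 9.6| = 11.3
a + b = 20.9 + 9.6 = 30.5

11.3 < c < 30.5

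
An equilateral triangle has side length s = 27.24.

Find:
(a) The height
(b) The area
(a) The height splits the triangle into two 30-60-90 halves: h = s·√3/2 = 27.24·1.73205/2 ≈ 47.1811/2 ≈ 23.5905
(b) Area = (√3/4)·s² = (√3/4)·27.24² = (√3/4)·742.0176 ≈ 0.433013·742.0176 ≈ 321.303

Height = 23.59, Area = 321.3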